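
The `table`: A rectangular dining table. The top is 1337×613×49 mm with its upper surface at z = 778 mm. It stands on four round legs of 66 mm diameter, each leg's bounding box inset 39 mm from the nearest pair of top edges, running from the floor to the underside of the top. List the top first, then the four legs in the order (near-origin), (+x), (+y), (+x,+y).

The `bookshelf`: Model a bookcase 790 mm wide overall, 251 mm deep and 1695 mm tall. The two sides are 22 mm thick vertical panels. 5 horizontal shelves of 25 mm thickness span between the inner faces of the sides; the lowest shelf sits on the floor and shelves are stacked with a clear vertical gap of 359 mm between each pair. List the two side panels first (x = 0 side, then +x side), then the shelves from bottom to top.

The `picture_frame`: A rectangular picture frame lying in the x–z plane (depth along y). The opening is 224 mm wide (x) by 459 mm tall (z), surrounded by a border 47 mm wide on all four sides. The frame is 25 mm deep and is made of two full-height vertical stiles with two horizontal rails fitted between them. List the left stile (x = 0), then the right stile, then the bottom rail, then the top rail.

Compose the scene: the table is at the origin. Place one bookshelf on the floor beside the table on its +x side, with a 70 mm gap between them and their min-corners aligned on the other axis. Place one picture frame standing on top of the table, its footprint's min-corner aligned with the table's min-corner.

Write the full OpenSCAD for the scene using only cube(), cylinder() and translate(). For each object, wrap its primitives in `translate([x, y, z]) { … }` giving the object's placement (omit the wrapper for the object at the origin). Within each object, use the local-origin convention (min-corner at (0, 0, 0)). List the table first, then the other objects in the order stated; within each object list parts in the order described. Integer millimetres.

translate([0, 0, 729]) cube([1337, 613, 49]);
translate([72, 72, 0]) cylinder(h = 729, r = 33);
translate([1265, 72, 0]) cylinder(h = 729, r = 33);
translate([72, 541, 0]) cylinder(h = 729, r = 33);
translate([1265, 541, 0]) cylinder(h = 729, r = 33);
translate([1407, 0, 0]) {
  cube([22, 251, 1695]);
  translate([768, 0, 0]) cube([22, 251, 1695]);
  translate([22, 0, 0]) cube([746, 251, 25]);
  translate([22, 0, 384]) cube([746, 251, 25]);
  translate([22, 0, 768]) cube([746, 251, 25]);
  translate([22, 0, 1152]) cube([746, 251, 25]);
  translate([22, 0, 1536]) cube([746, 251, 25]);
}
translate([0, 0, 778]) {
  cube([47, 25, 553]);
  translate([271, 0, 0]) cube([47, 25, 553]);
  translate([47, 0, 0]) cube([224, 25, 47]);
  translate([47, 0, 506]) cube([224, 25, 47]);
}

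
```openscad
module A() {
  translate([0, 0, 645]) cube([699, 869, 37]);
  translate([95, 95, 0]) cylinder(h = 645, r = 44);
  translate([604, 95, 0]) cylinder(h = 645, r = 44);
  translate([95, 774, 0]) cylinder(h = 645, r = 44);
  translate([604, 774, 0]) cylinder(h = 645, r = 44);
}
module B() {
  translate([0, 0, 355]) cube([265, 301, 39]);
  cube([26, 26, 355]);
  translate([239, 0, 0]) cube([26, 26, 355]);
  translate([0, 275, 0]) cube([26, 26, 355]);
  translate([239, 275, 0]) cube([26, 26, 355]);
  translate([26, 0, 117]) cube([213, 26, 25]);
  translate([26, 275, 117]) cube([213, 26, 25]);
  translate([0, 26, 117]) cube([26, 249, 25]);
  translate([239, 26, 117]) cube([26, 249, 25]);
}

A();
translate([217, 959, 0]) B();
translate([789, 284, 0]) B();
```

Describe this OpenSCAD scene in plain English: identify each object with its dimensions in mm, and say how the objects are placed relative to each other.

A is a table with a 699×869 mm rectangular top, 37 mm thick, top surface at z = 682 mm, supported by four round legs of 88 mm diameter, each leg's bounding box inset 51 mm from the nearest pair of top edges, running from the floor.

B is a four-legged stool. The seat is a 265×301×39 mm slab whose top surface is at z = 394 mm; four square legs, each 26×26 mm in cross-section, run from the floor (z = 0) to the underside of the seat, each flush with a corner of the seat. Four stretchers, 26 mm wide and 25 mm tall, connect adjacent legs with their undersides at z = 117 mm, each running between the inner faces of the legs it joins and aligned with the legs' outer faces on the other axis.

Two stools sit around the table at the +y, +x sides.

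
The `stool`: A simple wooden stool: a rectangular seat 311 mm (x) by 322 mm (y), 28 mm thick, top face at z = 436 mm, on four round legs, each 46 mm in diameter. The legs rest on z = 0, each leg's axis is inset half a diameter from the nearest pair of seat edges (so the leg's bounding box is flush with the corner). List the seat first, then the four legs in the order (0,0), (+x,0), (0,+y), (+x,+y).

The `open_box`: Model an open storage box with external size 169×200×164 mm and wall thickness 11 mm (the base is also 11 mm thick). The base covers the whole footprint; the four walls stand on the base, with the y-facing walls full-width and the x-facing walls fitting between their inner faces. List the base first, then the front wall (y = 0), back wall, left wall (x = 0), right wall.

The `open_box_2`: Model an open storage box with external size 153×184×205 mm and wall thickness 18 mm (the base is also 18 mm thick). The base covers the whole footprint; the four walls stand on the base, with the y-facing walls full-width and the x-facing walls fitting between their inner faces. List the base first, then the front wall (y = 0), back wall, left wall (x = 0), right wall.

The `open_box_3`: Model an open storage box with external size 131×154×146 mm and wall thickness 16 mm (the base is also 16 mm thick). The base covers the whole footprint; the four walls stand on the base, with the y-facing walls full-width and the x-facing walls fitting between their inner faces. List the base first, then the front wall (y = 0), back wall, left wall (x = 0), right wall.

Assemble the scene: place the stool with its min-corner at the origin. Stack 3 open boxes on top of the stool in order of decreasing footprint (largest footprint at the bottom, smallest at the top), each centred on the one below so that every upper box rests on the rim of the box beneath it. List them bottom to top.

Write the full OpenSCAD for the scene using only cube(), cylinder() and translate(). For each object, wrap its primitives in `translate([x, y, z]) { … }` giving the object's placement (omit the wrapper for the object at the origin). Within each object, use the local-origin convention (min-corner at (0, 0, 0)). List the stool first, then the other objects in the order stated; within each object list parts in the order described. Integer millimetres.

translate([0, 0, 408]) cube([311, 322, 28]);
translate([23, 23, 0]) cylinder(h = 408, r = 23);
translate([288, 23, 0]) cylinder(h = 408, r = 23);
translate([23, 299, 0]) cylinder(h = 408, r = 23);
translate([288, 299, 0]) cylinder(h = 408, r = 23);
translate([71, 61, 436]) {
  cube([169, 200, 11]);
  translate([0, 0, 11]) cube([169, 11, 153]);
  translate([0, 189, 11]) cube([169, 11, 153]);
  translate([0, 11, 11]) cube([11, 178, 153]);
  translate([158, 11, 11]) cube([11, 178, 153]);
}
translate([79, 69, 600]) {
  cube([153, 184, 18]);
  translate([0, 0, 18]) cube([153, 18, 187]);
  translate([0, 166, 18]) cube([153, 18, 187]);
  translate([0, 18, 18]) cube([18, 148, 187]);
  translate([135, 18, 18]) cube([18, 148, 187]);
}
translate([90, 84, 805]) {
  cube([131, 154, 16]);
  translate([0, 0, 16]) cube([131, 16, 130]);
  translate([0, 138, 16]) cube([131, 16, 130]);
  translate([0, 16, 16]) cube([16, 122, 130]);
  translate([115, 16, 16]) cube([16, 122, 130]);
}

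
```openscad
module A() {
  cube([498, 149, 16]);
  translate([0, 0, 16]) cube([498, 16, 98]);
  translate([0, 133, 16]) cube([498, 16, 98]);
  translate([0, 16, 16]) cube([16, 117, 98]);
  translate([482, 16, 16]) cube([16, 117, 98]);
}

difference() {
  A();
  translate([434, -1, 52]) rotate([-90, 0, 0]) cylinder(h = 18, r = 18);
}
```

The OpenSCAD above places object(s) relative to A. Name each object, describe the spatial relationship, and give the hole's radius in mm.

A is an open box. The open box has a circular hole through its front wall. The hole's radius is 18 mm.

The subtracted cylinder has r = 18 mm.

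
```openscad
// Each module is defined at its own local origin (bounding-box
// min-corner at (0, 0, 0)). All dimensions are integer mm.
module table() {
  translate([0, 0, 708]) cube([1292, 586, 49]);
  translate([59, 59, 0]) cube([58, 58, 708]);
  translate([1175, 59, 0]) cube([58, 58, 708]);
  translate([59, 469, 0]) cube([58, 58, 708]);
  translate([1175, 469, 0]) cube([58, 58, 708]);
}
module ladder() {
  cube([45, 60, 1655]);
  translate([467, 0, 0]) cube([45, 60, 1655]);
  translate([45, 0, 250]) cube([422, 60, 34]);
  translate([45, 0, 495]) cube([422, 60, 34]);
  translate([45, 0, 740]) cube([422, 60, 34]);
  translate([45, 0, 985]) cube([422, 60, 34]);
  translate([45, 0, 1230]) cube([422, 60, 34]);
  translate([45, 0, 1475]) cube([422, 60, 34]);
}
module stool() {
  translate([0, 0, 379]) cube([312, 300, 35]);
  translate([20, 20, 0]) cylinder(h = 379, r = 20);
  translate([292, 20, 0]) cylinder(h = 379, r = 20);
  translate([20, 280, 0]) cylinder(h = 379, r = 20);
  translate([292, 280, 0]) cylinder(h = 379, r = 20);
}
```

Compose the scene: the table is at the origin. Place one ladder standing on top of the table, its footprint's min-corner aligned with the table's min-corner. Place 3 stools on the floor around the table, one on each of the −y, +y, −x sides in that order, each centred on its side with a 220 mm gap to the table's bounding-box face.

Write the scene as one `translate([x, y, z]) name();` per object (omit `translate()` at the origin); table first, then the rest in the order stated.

table();
translate([0, 0, 757]) ladder();
translate([490, -520, 0]) stool();
translate([490, 806, 0]) stool();
translate([-532, 143, 0]) stool();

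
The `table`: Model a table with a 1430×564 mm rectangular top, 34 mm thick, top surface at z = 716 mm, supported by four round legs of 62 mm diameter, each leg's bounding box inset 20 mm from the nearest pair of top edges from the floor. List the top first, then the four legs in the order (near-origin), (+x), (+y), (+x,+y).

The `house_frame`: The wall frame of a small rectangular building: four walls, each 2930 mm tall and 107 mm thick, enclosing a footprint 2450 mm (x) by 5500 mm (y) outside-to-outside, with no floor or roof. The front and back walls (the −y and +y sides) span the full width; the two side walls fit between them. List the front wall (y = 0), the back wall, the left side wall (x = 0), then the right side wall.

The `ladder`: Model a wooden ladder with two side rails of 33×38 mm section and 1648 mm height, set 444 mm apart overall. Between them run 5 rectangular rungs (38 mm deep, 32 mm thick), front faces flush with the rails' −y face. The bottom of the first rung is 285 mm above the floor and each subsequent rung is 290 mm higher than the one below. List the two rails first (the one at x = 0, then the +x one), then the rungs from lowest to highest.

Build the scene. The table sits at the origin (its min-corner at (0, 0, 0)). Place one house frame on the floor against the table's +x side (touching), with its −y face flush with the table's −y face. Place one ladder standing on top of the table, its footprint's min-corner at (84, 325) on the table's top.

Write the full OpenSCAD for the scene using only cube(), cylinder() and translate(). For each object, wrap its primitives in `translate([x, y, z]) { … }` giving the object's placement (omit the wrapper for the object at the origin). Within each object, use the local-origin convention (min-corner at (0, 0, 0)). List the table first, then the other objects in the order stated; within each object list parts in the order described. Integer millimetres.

translate([0, 0, 682]) cube([1430, 564, 34]);
translate([51, 51, 0]) cylinder(h = 682, r = 31);
translate([1379, 51, 0]) cylinder(h = 682, r = 31);
translate([51, 513, 0]) cylinder(h = 682, r = 31);
translate([1379, 513, 0]) cylinder(h = 682, r = 31);
translate([1430, 0, 0]) {
  cube([2450, 107, 2930]);
  translate([0, 5393, 0]) cube([2450, 107, 2930]);
  translate([0, 107, 0]) cube([107, 5286, 2930]);
  translate([2343, 107, 0]) cube([107, 5286, 2930]);
}
translate([84, 325, 716]) {
  cube([33, 38, 1648]);
  translate([411, 0, 0]) cube([33, 38, 1648]);
  translate([33, 0, 285]) cube([378, 38, 32]);
  translate([33, 0, 575]) cube([378, 38, 32]);
  translate([33, 0, 865]) cube([378, 38, 32]);
  translate([33, 0, 1155]) cube([378, 38, 32]);
  translate([33, 0, 1445]) cube([378, 38, 32]);
}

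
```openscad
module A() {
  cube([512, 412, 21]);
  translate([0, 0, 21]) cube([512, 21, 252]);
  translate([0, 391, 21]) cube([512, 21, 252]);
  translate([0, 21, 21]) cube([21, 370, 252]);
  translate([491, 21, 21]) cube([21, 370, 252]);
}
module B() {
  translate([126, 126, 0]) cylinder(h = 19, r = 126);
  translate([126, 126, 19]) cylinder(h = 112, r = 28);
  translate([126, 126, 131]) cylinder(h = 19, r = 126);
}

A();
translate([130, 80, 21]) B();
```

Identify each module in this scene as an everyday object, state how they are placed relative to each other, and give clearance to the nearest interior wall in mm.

Clearances: x = 109, y = 59; minimum 59 mm.

A is an open box. B is a spool. The spool sits inside the open box, centred. The clearance to the nearest interior wall is 59 mm.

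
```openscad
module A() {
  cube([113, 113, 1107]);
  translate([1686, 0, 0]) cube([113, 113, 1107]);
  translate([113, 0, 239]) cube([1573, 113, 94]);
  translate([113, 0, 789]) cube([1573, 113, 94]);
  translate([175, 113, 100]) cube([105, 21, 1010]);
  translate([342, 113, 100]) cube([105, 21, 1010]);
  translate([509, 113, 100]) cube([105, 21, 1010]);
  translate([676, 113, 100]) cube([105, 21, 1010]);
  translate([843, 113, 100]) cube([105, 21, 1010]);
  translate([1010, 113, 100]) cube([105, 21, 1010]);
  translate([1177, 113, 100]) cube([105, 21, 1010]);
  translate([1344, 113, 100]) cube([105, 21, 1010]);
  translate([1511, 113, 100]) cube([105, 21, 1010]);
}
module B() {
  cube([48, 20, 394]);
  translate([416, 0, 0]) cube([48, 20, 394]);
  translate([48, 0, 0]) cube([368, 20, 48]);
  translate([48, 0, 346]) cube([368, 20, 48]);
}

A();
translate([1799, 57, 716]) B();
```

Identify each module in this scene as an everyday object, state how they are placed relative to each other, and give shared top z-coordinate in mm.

Both tops at z = 1110 mm.

A is a fence section. B is a picture frame. The picture frame is beside the fence section with their tops flush at z = 1110. The shared top z-coordinate is 1110 mm.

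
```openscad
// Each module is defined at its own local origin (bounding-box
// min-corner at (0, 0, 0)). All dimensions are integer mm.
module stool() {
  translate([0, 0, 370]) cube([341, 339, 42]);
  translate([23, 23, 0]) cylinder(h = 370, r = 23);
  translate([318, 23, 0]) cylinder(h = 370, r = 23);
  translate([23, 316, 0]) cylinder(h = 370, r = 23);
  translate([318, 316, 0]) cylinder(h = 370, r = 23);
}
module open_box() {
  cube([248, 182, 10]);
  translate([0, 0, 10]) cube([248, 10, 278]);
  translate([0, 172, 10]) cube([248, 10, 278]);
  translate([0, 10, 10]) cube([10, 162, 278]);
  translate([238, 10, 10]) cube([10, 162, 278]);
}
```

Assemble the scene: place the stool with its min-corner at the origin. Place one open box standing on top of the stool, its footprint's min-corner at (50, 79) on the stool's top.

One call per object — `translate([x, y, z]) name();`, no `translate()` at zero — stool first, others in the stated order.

stool();
translate([50, 79, 412]) open_box();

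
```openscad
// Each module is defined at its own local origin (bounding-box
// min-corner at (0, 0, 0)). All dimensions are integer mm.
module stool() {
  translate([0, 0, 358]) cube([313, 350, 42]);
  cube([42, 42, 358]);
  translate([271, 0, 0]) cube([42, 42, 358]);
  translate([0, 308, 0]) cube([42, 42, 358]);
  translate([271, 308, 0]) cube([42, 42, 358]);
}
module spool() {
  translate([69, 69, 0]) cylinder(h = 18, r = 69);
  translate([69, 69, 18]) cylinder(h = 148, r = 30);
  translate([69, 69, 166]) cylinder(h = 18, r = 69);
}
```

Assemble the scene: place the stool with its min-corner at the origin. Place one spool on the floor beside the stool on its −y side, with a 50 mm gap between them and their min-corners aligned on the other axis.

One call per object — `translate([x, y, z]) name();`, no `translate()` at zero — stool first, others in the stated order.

stool();
translate([0, -188, 0]) spool();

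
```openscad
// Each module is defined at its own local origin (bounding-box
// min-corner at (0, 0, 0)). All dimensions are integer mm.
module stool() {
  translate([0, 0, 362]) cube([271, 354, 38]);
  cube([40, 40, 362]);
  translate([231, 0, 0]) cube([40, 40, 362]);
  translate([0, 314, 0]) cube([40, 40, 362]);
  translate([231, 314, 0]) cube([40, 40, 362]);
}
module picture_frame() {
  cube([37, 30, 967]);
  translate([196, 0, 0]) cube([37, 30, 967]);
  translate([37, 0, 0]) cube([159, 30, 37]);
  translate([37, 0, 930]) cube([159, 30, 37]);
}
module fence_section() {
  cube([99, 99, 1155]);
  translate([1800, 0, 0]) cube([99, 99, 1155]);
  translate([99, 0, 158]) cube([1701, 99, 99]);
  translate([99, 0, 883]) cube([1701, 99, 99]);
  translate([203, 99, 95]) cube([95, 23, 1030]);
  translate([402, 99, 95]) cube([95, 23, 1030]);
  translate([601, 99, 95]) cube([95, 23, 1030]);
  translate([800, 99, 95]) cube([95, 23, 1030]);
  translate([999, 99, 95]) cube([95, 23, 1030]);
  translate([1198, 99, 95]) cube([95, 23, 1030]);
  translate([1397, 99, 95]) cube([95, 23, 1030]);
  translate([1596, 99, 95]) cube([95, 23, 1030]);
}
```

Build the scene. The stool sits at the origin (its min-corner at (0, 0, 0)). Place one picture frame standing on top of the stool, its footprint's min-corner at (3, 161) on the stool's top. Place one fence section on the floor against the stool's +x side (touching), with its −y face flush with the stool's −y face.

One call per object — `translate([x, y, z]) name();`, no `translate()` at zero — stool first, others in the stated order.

stool();
translate([3, 161, 400]) picture_frame();
translate([271, 0, 0]) fence_section();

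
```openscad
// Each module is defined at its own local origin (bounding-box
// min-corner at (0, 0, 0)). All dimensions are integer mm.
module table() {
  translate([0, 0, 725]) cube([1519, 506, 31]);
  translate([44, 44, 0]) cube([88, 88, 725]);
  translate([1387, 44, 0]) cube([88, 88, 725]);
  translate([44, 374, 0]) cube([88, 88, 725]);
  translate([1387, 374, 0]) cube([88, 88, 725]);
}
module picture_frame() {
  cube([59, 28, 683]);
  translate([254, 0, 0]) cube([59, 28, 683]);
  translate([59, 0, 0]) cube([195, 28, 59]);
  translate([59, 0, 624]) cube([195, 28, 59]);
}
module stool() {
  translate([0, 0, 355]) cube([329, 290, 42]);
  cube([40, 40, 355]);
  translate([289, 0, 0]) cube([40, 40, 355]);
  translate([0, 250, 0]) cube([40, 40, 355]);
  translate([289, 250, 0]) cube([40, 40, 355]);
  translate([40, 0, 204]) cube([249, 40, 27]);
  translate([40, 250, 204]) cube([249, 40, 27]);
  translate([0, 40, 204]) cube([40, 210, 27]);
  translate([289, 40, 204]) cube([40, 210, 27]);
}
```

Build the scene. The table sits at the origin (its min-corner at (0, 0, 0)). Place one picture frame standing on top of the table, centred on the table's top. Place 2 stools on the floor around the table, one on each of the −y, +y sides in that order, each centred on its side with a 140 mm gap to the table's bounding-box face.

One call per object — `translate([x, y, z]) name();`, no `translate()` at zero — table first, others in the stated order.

table();
translate([603, 239, 756]) picture_frame();
translate([595, -430, 0]) stool();
translate([595, 646, 0]) stool();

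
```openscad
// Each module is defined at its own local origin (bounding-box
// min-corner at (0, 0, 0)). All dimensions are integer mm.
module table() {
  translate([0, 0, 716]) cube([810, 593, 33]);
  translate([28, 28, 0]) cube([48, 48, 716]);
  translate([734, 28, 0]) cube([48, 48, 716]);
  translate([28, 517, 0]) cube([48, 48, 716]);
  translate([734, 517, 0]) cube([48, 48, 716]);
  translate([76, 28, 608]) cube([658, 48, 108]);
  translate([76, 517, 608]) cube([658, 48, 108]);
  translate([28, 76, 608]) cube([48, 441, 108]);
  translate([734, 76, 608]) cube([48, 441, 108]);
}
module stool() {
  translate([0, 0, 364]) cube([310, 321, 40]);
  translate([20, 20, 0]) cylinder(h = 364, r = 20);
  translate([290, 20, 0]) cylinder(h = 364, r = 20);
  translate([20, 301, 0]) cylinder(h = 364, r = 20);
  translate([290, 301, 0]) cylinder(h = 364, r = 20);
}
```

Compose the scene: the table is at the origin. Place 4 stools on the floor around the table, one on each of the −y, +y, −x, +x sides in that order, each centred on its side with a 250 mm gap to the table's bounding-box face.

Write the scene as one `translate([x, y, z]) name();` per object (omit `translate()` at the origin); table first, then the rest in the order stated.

table();
translate([250, -571, 0]) stool();
translate([250, 843, 0]) stool();
translate([-560, 136, 0]) stool();
translate([1060, 136, 0]) stool();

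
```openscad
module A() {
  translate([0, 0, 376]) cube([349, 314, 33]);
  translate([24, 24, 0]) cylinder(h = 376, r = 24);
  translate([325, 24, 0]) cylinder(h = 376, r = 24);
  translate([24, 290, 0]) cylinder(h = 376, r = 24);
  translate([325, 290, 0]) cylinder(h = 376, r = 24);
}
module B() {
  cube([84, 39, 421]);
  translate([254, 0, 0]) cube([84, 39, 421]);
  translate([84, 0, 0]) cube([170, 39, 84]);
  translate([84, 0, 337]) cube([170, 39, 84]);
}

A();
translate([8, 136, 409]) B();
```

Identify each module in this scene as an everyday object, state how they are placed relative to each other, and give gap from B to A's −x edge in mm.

The picture frame's min-x is at 8; the stool's min-x is 0; gap = 8 mm.

A is a stool. B is a picture frame. The picture frame is on top of the stool. The gap from the picture frame to the stool's −x edge is 8 mm.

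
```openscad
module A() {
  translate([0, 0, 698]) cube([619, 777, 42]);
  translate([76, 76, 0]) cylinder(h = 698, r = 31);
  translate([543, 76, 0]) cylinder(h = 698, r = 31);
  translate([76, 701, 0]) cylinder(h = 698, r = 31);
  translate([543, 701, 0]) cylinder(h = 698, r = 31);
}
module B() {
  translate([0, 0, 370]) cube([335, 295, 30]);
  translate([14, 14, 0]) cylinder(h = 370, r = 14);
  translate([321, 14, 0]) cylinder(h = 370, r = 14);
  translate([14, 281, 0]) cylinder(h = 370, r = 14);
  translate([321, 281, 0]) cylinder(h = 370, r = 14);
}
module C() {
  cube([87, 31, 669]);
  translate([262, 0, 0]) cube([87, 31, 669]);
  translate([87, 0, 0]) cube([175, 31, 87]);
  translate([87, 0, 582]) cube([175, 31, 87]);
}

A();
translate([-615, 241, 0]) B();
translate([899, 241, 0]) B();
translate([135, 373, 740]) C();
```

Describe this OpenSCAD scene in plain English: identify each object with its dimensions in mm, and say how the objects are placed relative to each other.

A is a table with a 619×777 mm rectangular top, 42 mm thick, top surface at z = 740 mm, supported by four round legs of 62 mm diameter, each leg's bounding box inset 45 mm from the nearest pair of top edges, running from the floor.

B is a four-legged stool. The seat is a 335×295×30 mm slab whose top surface is at z = 400 mm; four round legs, each 28 mm in diameter, run from the floor (z = 0) to the underside of the seat, each leg's axis is inset half a diameter from the nearest pair of seat edges (so the leg's bounding box is flush with the corner).

C is a rectangular picture frame lying in the x–z plane (depth along y). The opening is 175 mm wide (x) by 495 mm tall (z), surrounded by a border 87 mm wide on all four sides. The frame is 31 mm deep and is made of two full-height vertical stiles with two horizontal rails fitted between them.

Two stools sit around the table at the −x, +x sides. The picture frame is on top of the table, centred.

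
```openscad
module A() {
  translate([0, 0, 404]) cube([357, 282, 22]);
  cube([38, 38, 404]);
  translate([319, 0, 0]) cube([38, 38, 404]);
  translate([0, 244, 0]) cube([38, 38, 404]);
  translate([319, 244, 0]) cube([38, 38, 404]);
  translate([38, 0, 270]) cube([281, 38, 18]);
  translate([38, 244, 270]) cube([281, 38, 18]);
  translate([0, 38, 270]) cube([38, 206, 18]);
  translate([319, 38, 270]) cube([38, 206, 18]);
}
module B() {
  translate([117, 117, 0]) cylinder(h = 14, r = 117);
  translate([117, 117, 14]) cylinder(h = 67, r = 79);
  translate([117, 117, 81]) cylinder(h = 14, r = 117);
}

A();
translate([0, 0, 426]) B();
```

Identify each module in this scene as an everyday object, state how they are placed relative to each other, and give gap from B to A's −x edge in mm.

A is a stool. B is a spool. The spool is on top of the stool. The gap from the spool to the stool's −x edge is 0 mm.

The spool's min-x is at 0; the stool's min-x is 0; gap = 0 mm.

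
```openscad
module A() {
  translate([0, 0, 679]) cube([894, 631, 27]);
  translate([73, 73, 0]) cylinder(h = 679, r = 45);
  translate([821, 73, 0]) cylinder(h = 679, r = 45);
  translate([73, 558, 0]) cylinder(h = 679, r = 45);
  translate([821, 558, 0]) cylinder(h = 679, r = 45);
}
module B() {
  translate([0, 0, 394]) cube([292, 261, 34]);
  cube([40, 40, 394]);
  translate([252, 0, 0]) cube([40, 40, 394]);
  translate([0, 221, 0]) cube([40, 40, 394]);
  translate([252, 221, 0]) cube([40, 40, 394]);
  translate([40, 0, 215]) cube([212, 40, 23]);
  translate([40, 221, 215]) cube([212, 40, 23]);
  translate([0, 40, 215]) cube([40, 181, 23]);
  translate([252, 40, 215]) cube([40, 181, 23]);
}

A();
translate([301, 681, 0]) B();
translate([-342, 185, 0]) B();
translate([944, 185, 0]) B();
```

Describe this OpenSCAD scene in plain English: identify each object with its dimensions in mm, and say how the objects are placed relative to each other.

A is a table: top 894 mm (x) × 631 mm (y), 27 mm thick, upper face at z = 706 mm, on four round legs of 90 mm diameter, each leg's bounding box inset 28 mm from the nearest pair of top edges, running from z = 0 to the bottom of the top.

B is a four-legged stool. The seat is a 292×261×34 mm slab whose top surface is at z = 428 mm; four square legs, each 40×40 mm in cross-section, run from the floor (z = 0) to the underside of the seat, each flush with a corner of the seat. Four stretchers, 40 mm wide and 23 mm tall, connect adjacent legs with their undersides at z = 215 mm, each running between the inner faces of the legs it joins and aligned with the legs' outer faces on the other axis.

Three stools sit around the table at the +y, −x, +x sides.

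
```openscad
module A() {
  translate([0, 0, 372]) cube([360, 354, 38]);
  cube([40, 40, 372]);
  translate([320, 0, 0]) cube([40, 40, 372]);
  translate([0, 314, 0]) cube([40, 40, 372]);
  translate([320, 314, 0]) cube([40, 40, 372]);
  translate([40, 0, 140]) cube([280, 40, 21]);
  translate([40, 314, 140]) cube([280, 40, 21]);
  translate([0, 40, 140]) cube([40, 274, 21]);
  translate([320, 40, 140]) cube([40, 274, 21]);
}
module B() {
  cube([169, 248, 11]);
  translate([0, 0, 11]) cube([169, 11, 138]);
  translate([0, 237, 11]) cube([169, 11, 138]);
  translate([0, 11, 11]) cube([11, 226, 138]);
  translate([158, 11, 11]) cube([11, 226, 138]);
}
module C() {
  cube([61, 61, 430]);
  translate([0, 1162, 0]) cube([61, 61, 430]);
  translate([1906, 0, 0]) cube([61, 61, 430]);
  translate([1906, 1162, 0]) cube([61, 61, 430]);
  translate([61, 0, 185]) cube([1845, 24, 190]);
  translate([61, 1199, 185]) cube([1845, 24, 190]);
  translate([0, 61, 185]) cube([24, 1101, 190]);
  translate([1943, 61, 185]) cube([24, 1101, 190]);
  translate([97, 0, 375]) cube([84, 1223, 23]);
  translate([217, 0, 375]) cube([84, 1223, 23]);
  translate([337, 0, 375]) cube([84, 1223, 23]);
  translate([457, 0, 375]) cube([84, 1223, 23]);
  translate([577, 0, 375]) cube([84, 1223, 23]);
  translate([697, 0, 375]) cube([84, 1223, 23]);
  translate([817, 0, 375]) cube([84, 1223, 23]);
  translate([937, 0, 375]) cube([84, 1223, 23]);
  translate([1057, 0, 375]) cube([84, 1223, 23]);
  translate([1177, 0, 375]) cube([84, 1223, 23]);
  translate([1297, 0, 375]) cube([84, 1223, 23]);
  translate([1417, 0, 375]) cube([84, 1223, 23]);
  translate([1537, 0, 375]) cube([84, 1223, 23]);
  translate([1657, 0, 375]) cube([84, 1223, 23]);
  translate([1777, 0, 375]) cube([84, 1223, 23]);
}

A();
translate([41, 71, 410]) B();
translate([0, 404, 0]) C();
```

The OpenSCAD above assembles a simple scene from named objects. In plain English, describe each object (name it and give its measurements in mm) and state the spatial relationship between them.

A is a four-legged stool. The seat is a 360×354×38 mm slab whose top surface is at z = 410 mm; four square legs, each 40×40 mm in cross-section, run from the floor (z = 0) to the underside of the seat, each flush with a corner of the seat. Four stretchers, 40 mm wide and 21 mm tall, connect adjacent legs with their undersides at z = 140 mm, each running between the inner faces of the legs it joins and aligned with the legs' outer faces on the other axis.

B is an open-topped rectangular box: outside dimensions 169×248×149 mm, with a uniform wall and base thickness of 11 mm. The base is a full 169×248 slab on the floor; four walls sit on top of the base. The front and back walls (the −y and +y sides) span the full width; the two side walls fit between them.

C is a bed frame 1967 mm long (x) by 1223 mm wide (y). Four 61×61 mm corner posts, 430 mm tall, at the corners of the footprint. Four rails of 24 mm thickness and 190 mm height run between adjacent posts with their undersides at z = 185 mm, their outer faces flush with the outside of the frame (the two x-running rails run between the posts' inner faces; the two y-running rails run between the posts' inner faces). 15 slats, each 84 mm wide (x) and 23 mm thick, lie across the top of the two x-running rails, running the full 1223 mm width of the frame in y; the slats are evenly spaced along x between the inner faces of the end posts with equal gaps (rounded down to the nearest mm) at the −x end and between each pair — any rounding remainder accumulates at the +x end.

The open box is on top of the stool. The bed frame is on the floor beside the stool on its +y side.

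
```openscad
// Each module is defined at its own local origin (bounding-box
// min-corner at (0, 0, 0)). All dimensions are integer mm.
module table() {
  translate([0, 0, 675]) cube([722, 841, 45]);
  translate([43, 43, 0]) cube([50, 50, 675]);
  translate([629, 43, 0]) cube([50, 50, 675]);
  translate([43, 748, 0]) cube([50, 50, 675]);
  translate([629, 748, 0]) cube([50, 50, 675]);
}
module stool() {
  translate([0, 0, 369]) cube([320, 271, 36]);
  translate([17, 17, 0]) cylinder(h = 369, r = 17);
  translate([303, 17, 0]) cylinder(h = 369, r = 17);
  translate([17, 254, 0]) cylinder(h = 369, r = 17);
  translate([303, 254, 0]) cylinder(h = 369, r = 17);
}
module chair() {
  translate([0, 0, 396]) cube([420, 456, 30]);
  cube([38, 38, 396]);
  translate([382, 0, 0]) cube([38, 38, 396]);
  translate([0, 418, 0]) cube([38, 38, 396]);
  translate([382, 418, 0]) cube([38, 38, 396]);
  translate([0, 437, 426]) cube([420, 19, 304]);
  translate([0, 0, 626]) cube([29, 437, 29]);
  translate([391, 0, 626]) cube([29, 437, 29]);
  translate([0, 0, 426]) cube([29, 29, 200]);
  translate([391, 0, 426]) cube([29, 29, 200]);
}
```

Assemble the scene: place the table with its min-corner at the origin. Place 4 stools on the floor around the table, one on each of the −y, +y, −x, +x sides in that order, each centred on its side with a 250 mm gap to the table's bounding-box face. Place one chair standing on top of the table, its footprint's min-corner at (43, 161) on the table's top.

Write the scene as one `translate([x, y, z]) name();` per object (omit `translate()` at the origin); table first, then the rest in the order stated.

table();
translate([201, -521, 0]) stool();
translate([201, 1091, 0]) stool();
translate([-570, 285, 0]) stool();
translate([972, 285, 0]) stool();
translate([43, 161, 720]) chair();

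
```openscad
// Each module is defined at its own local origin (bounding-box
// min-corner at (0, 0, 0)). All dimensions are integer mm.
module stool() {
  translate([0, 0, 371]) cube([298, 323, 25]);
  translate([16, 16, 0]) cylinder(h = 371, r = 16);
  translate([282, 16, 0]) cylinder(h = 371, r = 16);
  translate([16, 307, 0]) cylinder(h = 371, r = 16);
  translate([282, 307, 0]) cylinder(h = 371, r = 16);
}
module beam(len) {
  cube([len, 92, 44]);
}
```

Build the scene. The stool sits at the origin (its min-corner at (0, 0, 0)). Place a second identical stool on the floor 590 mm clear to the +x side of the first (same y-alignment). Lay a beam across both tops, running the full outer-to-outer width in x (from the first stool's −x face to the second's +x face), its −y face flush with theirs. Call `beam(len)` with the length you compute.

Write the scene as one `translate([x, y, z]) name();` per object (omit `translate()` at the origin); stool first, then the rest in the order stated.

stool();
translate([888, 0, 0]) stool();
translate([0, 0, 396]) beam(1186);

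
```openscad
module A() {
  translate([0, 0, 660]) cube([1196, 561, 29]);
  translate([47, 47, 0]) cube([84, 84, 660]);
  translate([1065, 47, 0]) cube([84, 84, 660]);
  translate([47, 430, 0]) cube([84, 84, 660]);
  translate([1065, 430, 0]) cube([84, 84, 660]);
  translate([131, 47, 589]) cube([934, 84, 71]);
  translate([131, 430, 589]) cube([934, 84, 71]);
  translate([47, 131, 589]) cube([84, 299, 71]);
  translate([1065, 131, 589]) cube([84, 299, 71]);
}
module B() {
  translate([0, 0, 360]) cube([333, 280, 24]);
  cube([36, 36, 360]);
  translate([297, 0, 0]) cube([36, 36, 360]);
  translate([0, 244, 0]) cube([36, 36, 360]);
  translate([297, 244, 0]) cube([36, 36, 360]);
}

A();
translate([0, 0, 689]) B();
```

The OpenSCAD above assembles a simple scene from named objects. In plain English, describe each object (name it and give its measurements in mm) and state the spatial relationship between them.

A is a rectangular dining table. The top is 1196×561×29 mm with its upper surface at z = 689 mm. It stands on four 84×84 mm square legs, each inset 47 mm from the nearest pair of top edges, running from the floor to the underside of the top. Four apron rails, 84 mm thick and 71 mm tall, run between adjacent legs with their top edges flush with the underside of the top and their outer faces flush with the legs' outer faces.

B is a simple wooden stool: a rectangular seat 333 mm (x) by 280 mm (y), 24 mm thick, top face at z = 384 mm, on four square legs, each 36×36 mm in cross-section. The legs rest on z = 0, each flush with a corner of the seat.

The stool is on top of the table.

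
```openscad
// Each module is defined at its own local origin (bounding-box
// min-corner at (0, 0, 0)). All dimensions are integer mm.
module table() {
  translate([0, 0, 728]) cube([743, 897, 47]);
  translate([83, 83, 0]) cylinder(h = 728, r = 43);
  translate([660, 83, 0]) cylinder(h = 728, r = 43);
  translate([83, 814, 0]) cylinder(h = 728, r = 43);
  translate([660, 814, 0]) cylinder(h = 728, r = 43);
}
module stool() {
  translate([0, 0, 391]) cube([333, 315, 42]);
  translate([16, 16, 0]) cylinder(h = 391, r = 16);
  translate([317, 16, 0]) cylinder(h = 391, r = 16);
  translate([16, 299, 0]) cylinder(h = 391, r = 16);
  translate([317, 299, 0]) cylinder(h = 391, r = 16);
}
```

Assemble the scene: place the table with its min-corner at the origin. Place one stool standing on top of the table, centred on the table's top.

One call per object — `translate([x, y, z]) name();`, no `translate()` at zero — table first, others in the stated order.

table();
translate([205, 291, 775]) stool();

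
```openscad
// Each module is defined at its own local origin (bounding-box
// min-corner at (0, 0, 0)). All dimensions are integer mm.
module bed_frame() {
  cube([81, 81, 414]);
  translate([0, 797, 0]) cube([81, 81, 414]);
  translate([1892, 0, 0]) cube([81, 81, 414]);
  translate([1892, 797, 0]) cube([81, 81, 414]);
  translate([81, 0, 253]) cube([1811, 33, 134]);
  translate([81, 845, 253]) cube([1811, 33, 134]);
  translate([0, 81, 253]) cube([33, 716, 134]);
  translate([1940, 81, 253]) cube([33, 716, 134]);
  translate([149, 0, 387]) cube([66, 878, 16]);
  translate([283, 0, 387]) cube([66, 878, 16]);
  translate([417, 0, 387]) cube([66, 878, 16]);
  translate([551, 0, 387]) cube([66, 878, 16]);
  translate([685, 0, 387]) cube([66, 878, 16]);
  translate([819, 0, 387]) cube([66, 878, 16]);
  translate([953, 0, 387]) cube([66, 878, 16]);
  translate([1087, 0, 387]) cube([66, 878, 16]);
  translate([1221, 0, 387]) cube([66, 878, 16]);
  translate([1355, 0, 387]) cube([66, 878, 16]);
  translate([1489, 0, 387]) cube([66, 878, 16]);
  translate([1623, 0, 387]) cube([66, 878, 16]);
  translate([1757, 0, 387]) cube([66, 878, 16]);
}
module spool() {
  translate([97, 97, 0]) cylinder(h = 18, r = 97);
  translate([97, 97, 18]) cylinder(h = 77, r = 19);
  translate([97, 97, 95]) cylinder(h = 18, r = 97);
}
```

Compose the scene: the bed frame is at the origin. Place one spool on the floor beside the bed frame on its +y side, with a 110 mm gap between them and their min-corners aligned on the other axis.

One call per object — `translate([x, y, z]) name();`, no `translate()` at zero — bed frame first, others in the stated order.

bed_frame();
translate([0, 988, 0]) spool();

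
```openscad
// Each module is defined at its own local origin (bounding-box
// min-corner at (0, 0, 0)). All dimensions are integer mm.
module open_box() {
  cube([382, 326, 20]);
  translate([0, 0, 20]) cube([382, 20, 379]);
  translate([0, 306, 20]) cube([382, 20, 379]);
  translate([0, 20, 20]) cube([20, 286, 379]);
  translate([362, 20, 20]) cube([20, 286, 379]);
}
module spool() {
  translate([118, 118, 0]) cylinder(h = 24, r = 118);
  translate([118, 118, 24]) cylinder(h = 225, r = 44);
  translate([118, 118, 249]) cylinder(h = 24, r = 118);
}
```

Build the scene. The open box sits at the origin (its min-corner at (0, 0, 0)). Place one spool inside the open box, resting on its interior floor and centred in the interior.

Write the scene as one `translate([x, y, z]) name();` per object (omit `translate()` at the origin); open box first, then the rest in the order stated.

open_box();
translate([73, 45, 20]) spool();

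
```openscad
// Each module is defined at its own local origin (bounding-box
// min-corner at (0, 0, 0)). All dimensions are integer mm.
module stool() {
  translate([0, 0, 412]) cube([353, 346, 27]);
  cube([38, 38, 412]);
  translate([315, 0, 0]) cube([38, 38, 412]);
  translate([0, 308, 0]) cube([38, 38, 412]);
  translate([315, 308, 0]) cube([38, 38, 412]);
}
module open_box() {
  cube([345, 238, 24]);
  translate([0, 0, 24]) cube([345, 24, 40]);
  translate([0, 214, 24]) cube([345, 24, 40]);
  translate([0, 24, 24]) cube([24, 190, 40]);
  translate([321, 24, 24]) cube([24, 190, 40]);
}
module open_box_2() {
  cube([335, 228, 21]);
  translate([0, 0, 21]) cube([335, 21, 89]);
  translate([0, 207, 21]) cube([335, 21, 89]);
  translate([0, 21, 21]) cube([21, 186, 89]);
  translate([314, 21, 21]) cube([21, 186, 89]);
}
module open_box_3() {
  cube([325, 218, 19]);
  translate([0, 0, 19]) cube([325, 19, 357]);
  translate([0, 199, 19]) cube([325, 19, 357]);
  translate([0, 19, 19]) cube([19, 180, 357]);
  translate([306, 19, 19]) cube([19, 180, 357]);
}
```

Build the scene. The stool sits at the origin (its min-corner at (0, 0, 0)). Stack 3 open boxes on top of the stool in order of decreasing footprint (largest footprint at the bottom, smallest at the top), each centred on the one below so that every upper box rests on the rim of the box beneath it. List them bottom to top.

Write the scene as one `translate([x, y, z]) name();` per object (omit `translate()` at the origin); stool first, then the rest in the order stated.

stool();
translate([4, 54, 439]) open_box();
translate([9, 59, 503]) open_box_2();
translate([14, 64, 613]) open_box_3();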